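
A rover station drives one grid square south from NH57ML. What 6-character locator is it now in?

NH57mk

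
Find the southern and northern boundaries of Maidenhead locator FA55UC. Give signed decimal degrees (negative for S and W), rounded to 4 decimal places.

-84.9167, -84.8750

Field F=5, A=0: +5·20° lon, +0·10° lat → SW at lon -80°, lat -90°.
Square 5, 5: +5·2° lon, +5·1° lat → SW at lon -70°, lat -85°.
Subsquare u=20, c=2: +20·0.0833333° lon, +2·0.0416667° lat → SW at lon -68.3333°, lat -84.9167°.
Cell spans 0.0833333° lon × 0.0416667° lat.
south -84.9167, north -84.8750.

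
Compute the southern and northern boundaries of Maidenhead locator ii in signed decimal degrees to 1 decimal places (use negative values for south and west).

-10.0, 0.0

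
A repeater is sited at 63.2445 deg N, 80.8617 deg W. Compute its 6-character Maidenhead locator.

Add 180° to longitude and 90° to latitude: 99.1383, 153.2445.
Field: 99.1383/20 → 4 → E, 153.2445/10 → 15 → P; chars EP.
Square: 19.1383/2 → 9, 3.2445/1 → 3; chars 93.
Subsquare: 1.1383/0.0833333 → 13 → n, 0.2445/0.0416667 → 5 → f; chars nf.

EP93nf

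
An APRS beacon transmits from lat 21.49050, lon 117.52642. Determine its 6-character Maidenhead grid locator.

Offset from 180°W / 90°S: lon 297.5264°, lat 111.4905°.
Field: 297.5264/20 → 14 → O, 111.4905/10 → 11 → L; chars OL.
Square: 17.5264/2 → 8, 1.4905/1 → 1; chars 81.
Subsquare: 1.5264/0.0833333 → 18 → s, 0.4905/0.0416667 → 11 → l; chars sl.

OL81sl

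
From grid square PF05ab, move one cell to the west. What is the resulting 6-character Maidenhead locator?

Longitude subsquare a = 0; −1 → -1, wraps to 23 = x, carry into square.
Longitude square 0; −1 → -1, wraps to 9, carry into field.
Longitude field P = 15; −1 → 14 = O.
The latitude characters are unchanged.

OF95xb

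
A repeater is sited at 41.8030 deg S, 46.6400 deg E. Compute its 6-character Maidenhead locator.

LE38he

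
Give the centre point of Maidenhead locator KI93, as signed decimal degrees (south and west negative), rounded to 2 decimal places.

-6.50, 39.00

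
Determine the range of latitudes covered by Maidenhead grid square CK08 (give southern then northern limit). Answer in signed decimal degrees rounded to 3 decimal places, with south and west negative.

18.000, 19.000

Field C=2, K=10: +2·20° lon, +10·10° lat → SW at lon -140°, lat 10°.
Square 0, 8: +0·2° lon, +8·1° lat → SW at lon -140°, lat 18°.
Cell spans 2° lon × 1° lat.
south 18.000, north 19.000.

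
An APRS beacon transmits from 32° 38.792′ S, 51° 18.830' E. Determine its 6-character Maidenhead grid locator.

LF57pi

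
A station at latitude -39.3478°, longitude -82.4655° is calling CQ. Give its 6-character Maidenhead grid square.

EF80sp

Offset from 180°W / 90°S: lon 97.5345°, lat 50.6522°.
Field (20°×10°, letters A–R): 97.5345/20 → 4 → E, 50.6522/10 → 5 → F; chars EF.
Square (2°×1°, digits 0–9): 17.5345/2 → 8, 0.6522/1 → 0; chars 80.
Subsquare (5′×2.5′, letters a–x): 1.5345/0.0833333 → 18 → s, 0.6522/0.0416667 → 15 → p; chars sp.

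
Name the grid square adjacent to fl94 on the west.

Longitude square 9; −1 → 8.
The latitude characters are unchanged.

FL84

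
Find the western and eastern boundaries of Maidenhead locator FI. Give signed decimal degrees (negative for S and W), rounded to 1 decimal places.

Field F=5, I=8: +5·20° lon, +8·10° lat → SW at lon -80°, lat -10°.
Cell spans 20° lon × 10° lat.
west -80.0, east -60.0.

-80.0, -60.0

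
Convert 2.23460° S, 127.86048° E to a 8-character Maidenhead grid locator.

PI37ws33

Shift to the Maidenhead origin (180°W, 90°S): lon 307.86048, lat 87.76540.
Field: 307.86048/20 → 15 → P, 87.76540/10 → 8 → I; chars PI.
Square: 7.86048/2 → 3, 7.76540/1 → 7; chars 37.
Subsquare: 1.86048/0.0833333 → 22 → w, 0.76540/0.0416667 → 18 → s; chars ws.
Extended square: 0.02715/0.00833333 → 3, 0.01540/0.00416667 → 3; chars 33.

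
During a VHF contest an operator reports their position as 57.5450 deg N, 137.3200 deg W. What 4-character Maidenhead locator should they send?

CO17

Offset from 180°W / 90°S: lon 42.68°, lat 147.55°.
Field (20°×10°, letters A–R): 42.68/20 → 2 → C, 147.55/10 → 14 → O; chars CO.
Square (2°×1°, digits 0–9): 2.68/2 → 1, 7.55/1 → 7; chars 17.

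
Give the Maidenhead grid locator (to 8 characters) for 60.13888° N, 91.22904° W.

EP40jd23

Add 180° to longitude and 90° to latitude: 88.77096, 150.13888.
Field: 88.77096/20 → 4 → E, 150.13888/10 → 15 → P; chars EP.
Square: 8.77096/2 → 4, 0.13888/1 → 0; chars 40.
Subsquare: 0.77096/0.0833333 → 9 → j, 0.13888/0.0416667 → 3 → d; chars jd.
Extended square: 0.02096/0.00833333 → 2, 0.01388/0.00416667 → 3; chars 23.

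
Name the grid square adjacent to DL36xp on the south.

DL36xo

Latitude subsquare p = 15; −1 → 14 = o.
The longitude characters are unchanged.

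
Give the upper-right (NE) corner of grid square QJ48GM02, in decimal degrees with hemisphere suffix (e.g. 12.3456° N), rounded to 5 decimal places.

Field Q=16, J=9: +16·20° lon, +9·10° lat → SW at lon 140°, lat 0°.
Square 4, 8: +4·2° lon, +8·1° lat → SW at lon 148°, lat 8°.
Subsquare g=6, m=12: +6·0.0833333° lon, +12·0.0416667° lat → SW at lon 148.5°, lat 8.5°.
Extended square 0, 2: +0·0.00833333° lon, +2·0.00416667° lat → SW at lon 148.5°, lat 8.50833°.
Cell spans 0.00833333° lon × 0.00416667° lat. NE corner is SW corner plus one full cell.
latitude 8.51250° N, longitude 148.50833° E.

8.51250° N, 148.50833° E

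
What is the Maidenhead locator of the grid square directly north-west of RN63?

Longitude square 6; −1 → 5.
Latitude square 3; +1 → 4.

RN54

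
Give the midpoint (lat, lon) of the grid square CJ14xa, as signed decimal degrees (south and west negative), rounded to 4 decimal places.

Field C=2, J=9: +2·20° lon, +9·10° lat → SW at lon -140°, lat 0°.
Square 1, 4: +1·2° lon, +4·1° lat → SW at lon -138°, lat 4°.
Subsquare x=23, a=0: +23·0.0833333° lon, +0·0.0416667° lat → SW at lon -136.083°, lat 4°.
Cell spans 0.0833333° lon × 0.0416667° lat. Centre is SW corner plus half of each.
latitude 4.0208, longitude -136.0417.

4.0208, -136.0417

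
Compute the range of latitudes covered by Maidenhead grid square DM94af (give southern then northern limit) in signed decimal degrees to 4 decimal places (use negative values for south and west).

34.2083, 34.2500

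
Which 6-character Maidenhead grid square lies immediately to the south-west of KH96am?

Longitude subsquare a = 0; −1 → -1, wraps to 23 = x, carry into square.
Longitude square 9; −1 → 8.
Latitude subsquare m = 12; −1 → 11 = l.

KH86xl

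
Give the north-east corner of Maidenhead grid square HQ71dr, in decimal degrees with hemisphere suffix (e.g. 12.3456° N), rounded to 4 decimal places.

Field H=7, Q=16: +7·20° lon, +16·10° lat → SW at lon -40°, lat 70°.
Square 7, 1: +7·2° lon, +1·1° lat → SW at lon -26°, lat 71°.
Subsquare d=3, r=17: +3·0.0833333° lon, +17·0.0416667° lat → SW at lon -25.75°, lat 71.7083°.
Cell spans 0.0833333° lon × 0.0416667° lat. NE corner is SW corner plus one full cell.
latitude 71.7500° N, longitude 25.6667° W.

71.7500° N, 25.6667° W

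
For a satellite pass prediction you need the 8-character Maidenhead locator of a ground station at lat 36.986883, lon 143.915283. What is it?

QM16wx96

Add 180° to longitude and 90° to latitude: 323.91528, 126.98688.
Field: 323.91528/20 → 16 → Q, 126.98688/10 → 12 → M; chars QM.
Square: 3.91528/2 → 1, 6.98688/1 → 6; chars 16.
Subsquare: 1.91528/0.0833333 → 22 → w, 0.98688/0.0416667 → 23 → x; chars wx.
Extended square: 0.08195/0.00833333 → 9, 0.02855/0.00416667 → 6; chars 96.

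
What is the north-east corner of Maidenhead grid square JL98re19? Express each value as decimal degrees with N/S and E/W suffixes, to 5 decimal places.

Field J=9, L=11: +9·20° lon, +11·10° lat → SW at lon 0°, lat 20°.
Square 9, 8: +9·2° lon, +8·1° lat → SW at lon 18°, lat 28°.
Subsquare r=17, e=4: +17·0.0833333° lon, +4·0.0416667° lat → SW at lon 19.4167°, lat 28.1667°.
Extended square 1, 9: +1·0.00833333° lon, +9·0.00416667° lat → SW at lon 19.425°, lat 28.2042°.
Cell spans 0.00833333° lon × 0.00416667° lat. NE corner is SW corner plus one full cell.
latitude 28.20833° N, longitude 19.43333° E.

28.20833° N, 19.43333° E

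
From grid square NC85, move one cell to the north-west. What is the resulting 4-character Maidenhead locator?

NC76

Longitude square 8; −1 → 7.
Latitude square 5; +1 → 6.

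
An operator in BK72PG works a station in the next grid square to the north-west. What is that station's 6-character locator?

BK72oh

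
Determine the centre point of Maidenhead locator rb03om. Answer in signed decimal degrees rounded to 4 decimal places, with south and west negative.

-76.4792, 161.2083

Field R=17, B=1: +17·20° lon, +1·10° lat → SW at lon 160°, lat -80°.
Square 0, 3: +0·2° lon, +3·1° lat → SW at lon 160°, lat -77°.
Subsquare o=14, m=12: +14·0.0833333° lon, +12·0.0416667° lat → SW at lon 161.167°, lat -76.5°.
Cell spans 0.0833333° lon × 0.0416667° lat. Centre is SW corner plus half of each.
latitude -76.4792, longitude 161.2083.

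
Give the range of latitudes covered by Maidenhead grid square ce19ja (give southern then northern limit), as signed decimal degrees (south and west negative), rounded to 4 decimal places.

Field C=2, E=4: +2·20° lon, +4·10° lat → SW at lon -140°, lat -50°.
Square 1, 9: +1·2° lon, +9·1° lat → SW at lon -138°, lat -41°.
Subsquare j=9, a=0: +9·0.0833333° lon, +0·0.0416667° lat → SW at lon -137.25°, lat -41°.
Cell spans 0.0833333° lon × 0.0416667° lat.
south -41.0000, north -40.9583.

-41.0000, -40.9583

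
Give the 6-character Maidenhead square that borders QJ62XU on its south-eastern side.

Longitude subsquare x = 23; +1 → 24, wraps to 0 = a, carry into square.
Longitude square 6; +1 → 7.
Latitude subsquare u = 20; −1 → 19 = t.

QJ72at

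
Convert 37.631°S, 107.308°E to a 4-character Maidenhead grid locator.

OF32

Add 180° to longitude and 90° to latitude: 287.31, 52.37.
Field: 287.31/20 → 14 → O, 52.37/10 → 5 → F; chars OF.
Square: 7.31/2 → 3, 2.37/1 → 2; chars 32.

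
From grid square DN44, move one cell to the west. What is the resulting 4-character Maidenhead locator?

DN34

Longitude square 4; −1 → 3.
The latitude characters are unchanged.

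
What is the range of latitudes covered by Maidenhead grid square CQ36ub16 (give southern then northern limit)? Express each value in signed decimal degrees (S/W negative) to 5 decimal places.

Field C=2, Q=16: +2·20° lon, +16·10° lat → SW at lon -140°, lat 70°.
Square 3, 6: +3·2° lon, +6·1° lat → SW at lon -134°, lat 76°.
Subsquare u=20, b=1: +20·0.0833333° lon, +1·0.0416667° lat → SW at lon -132.333°, lat 76.0417°.
Extended square 1, 6: +1·0.00833333° lon, +6·0.00416667° lat → SW at lon -132.325°, lat 76.0667°.
Cell spans 0.00833333° lon × 0.00416667° lat.
south 76.06667, north 76.07083.

76.06667, 76.07083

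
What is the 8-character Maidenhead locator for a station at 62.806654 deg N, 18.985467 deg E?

JP92lt83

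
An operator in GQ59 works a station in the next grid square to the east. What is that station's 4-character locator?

Longitude square 5; +1 → 6.
The latitude characters are unchanged.

GQ69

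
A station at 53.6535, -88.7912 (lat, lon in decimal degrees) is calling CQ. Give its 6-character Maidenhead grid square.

Add 180° to longitude and 90° to latitude: 91.2088, 143.6535.
Field: 91.2088/20 → 4 → E, 143.6535/10 → 14 → O; chars EO.
Square: 11.2088/2 → 5, 3.6535/1 → 3; chars 53.
Subsquare: 1.2088/0.0833333 → 14 → o, 0.6535/0.0416667 → 15 → p; chars op.

EO53op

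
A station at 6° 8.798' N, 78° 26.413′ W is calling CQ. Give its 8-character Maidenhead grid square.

FJ06sd75

Shift to the Maidenhead origin (180°W, 90°S): lon 101.55978, lat 96.14663.
Field (20°×10°, letters A–R): 101.55978/20 → 5 → F, 96.14663/10 → 9 → J; chars FJ.
Square (2°×1°, digits 0–9): 1.55978/2 → 0, 6.14663/1 → 6; chars 06.
Subsquare (5′×2.5′, letters a–x): 1.55978/0.0833333 → 18 → s, 0.14663/0.0416667 → 3 → d; chars sd.
Extended square (30″×15″, digits 0–9): 0.05978/0.00833333 → 7, 0.02163/0.00416667 → 5; chars 75.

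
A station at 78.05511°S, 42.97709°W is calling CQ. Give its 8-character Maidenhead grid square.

GB81mw26

Shift to the Maidenhead origin (180°W, 90°S): lon 137.02291, lat 11.94489.
Field: 137.02291/20 → 6 → G, 11.94489/10 → 1 → B; chars GB.
Square: 17.02291/2 → 8, 1.94489/1 → 1; chars 81.
Subsquare: 1.02291/0.0833333 → 12 → m, 0.94489/0.0416667 → 22 → w; chars mw.
Extended square: 0.02291/0.00833333 → 2, 0.02822/0.00416667 → 6; chars 26.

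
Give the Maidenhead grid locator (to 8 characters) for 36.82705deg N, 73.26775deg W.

Shift to the Maidenhead origin (180°W, 90°S): lon 106.73225, lat 126.82705.
Field (20°×10°, letters A–R): 106.73225/20 → 5 → F, 126.82705/10 → 12 → M; chars FM.
Square (2°×1°, digits 0–9): 6.73225/2 → 3, 6.82705/1 → 6; chars 36.
Subsquare (5′×2.5′, letters a–x): 0.73225/0.0833333 → 8 → i, 0.82705/0.0416667 → 19 → t; chars it.
Extended square (30″×15″, digits 0–9): 0.06558/0.00833333 → 7, 0.03538/0.00416667 → 8; chars 78.

FM36it78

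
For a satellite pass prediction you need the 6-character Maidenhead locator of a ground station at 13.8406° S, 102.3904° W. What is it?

DH86td

Shift to the Maidenhead origin (180°W, 90°S): lon 77.6096, lat 76.1594.
Field: 77.6096/20 → 3 → D, 76.1594/10 → 7 → H; chars DH.
Square: 17.6096/2 → 8, 6.1594/1 → 6; chars 86.
Subsquare: 1.6096/0.0833333 → 19 → t, 0.1594/0.0416667 → 3 → d; chars td.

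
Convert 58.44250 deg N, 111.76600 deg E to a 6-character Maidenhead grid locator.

Shift to the Maidenhead origin (180°W, 90°S): lon 291.7660, lat 148.4425.
Field: 291.7660/20 → 14 → O, 148.4425/10 → 14 → O; chars OO.
Square: 11.7660/2 → 5, 8.4425/1 → 8; chars 58.
Subsquare: 1.7660/0.0833333 → 21 → v, 0.4425/0.0416667 → 10 → k; chars vk.

OO58vk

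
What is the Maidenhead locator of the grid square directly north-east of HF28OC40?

HF28oc51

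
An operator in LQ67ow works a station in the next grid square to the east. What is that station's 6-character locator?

LQ67pw

Longitude subsquare o = 14; +1 → 15 = p.
The latitude characters are unchanged.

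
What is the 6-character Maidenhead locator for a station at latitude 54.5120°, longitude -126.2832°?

CO64um

Shift to the Maidenhead origin (180°W, 90°S): lon 53.7168, lat 144.5120.
Field: 53.7168/20 → 2 → C, 144.5120/10 → 14 → O; chars CO.
Square: 13.7168/2 → 6, 4.5120/1 → 4; chars 64.
Subsquare: 1.7168/0.0833333 → 20 → u, 0.5120/0.0416667 → 12 → m; chars um.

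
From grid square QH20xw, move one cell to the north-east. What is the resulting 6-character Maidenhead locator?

QH30ax

Longitude subsquare x = 23; +1 → 24, wraps to 0 = a, carry into square.
Longitude square 2; +1 → 3.
Latitude subsquare w = 22; +1 → 23 = x.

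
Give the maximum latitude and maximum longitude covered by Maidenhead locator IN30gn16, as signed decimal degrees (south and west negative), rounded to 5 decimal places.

40.57083, -13.48333

Field I=8, N=13: +8·20° lon, +13·10° lat → SW at lon -20°, lat 40°.
Square 3, 0: +3·2° lon, +0·1° lat → SW at lon -14°, lat 40°.
Subsquare g=6, n=13: +6·0.0833333° lon, +13·0.0416667° lat → SW at lon -13.5°, lat 40.5417°.
Extended square 1, 6: +1·0.00833333° lon, +6·0.00416667° lat → SW at lon -13.4917°, lat 40.5667°.
Cell spans 0.00833333° lon × 0.00416667° lat. NE corner is SW corner plus one full cell.
latitude 40.57083, longitude -13.48333.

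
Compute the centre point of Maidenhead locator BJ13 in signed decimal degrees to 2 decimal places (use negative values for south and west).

3.50, -157.00

Field B=1, J=9: +1·20° lon, +9·10° lat → SW at lon -160°, lat 0°.
Square 1, 3: +1·2° lon, +3·1° lat → SW at lon -158°, lat 3°.
Cell spans 2° lon × 1° lat. Centre is SW corner plus half of each.
latitude 3.50, longitude -157.00.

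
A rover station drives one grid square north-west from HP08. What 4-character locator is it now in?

GP99

Longitude square 0; −1 → -1, wraps to 9, carry into field.
Longitude field H = 7; −1 → 6 = G.
Latitude square 8; +1 → 9.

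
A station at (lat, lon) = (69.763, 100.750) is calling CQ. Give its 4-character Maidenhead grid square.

OP09

Offset from 180°W / 90°S: lon 280.75°, lat 159.76°.
Field: lon ⌊280.75/20⌋ = 14 → O; lat ⌊159.76/10⌋ = 15 → P.
Square: lon ⌊0.75/2⌋ = 0; lat ⌊9.76/1⌋ = 9.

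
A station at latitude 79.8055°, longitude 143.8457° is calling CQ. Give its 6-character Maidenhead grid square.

QQ19wt

Add 180° to longitude and 90° to latitude: 323.8457, 169.8055.
Field: lon ⌊323.8457/20⌋ = 16 → Q; lat ⌊169.8055/10⌋ = 16 → Q.
Square: lon ⌊3.8457/2⌋ = 1; lat ⌊9.8055/1⌋ = 9.
Subsquare: lon ⌊1.8457/0.0833333⌋ = 22 → w; lat ⌊0.8055/0.0416667⌋ = 19 → t.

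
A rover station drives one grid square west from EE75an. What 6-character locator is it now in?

Longitude subsquare a = 0; −1 → -1, wraps to 23 = x, carry into square.
Longitude square 7; −1 → 6.
The latitude characters are unchanged.

EE65xn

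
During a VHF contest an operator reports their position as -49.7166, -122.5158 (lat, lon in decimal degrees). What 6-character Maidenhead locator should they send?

Shift to the Maidenhead origin (180°W, 90°S): lon 57.4842, lat 40.2834.
Field (20°×10°, letters A–R): lon ⌊57.4842/20⌋ = 2 → C; lat ⌊40.2834/10⌋ = 4 → E.
Square (2°×1°, digits 0–9): lon ⌊17.4842/2⌋ = 8; lat ⌊0.2834/1⌋ = 0.
Subsquare (5′×2.5′, letters a–x): lon ⌊1.4842/0.0833333⌋ = 17 → r; lat ⌊0.2834/0.0416667⌋ = 6 → g.

CE80rg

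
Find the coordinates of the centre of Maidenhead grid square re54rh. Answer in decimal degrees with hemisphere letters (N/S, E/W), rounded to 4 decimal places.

45.6875° S, 171.4583° E

Field R=17, E=4: +17·20° lon, +4·10° lat → SW at lon 160°, lat -50°.
Square 5, 4: +5·2° lon, +4·1° lat → SW at lon 170°, lat -46°.
Subsquare r=17, h=7: +17·0.0833333° lon, +7·0.0416667° lat → SW at lon 171.417°, lat -45.7083°.
Cell spans 0.0833333° lon × 0.0416667° lat. Centre is SW corner plus half of each.
latitude 45.6875° S, longitude 171.4583° E.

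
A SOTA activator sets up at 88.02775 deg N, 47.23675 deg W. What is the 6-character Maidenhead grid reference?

GR68ja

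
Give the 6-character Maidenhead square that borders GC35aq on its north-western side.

Longitude subsquare a = 0; −1 → -1, wraps to 23 = x, carry into square.
Longitude square 3; −1 → 2.
Latitude subsquare q = 16; +1 → 17 = r.

GC25xr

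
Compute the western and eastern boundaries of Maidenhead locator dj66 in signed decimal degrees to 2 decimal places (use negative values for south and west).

-108.00, -106.00

Field D=3, J=9: +3·20° lon, +9·10° lat → SW at lon -120°, lat 0°.
Square 6, 6: +6·2° lon, +6·1° lat → SW at lon -108°, lat 6°.
Cell spans 2° lon × 1° lat.
west -108.00, east -106.00.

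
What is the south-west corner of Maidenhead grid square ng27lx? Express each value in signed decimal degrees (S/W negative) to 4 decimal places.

-22.0417, 84.9167

Field N=13, G=6: +13·20° lon, +6·10° lat → SW at lon 80°, lat -30°.
Square 2, 7: +2·2° lon, +7·1° lat → SW at lon 84°, lat -23°.
Subsquare l=11, x=23: +11·0.0833333° lon, +23·0.0416667° lat → SW at lon 84.9167°, lat -22.0417°.
latitude -22.0417, longitude 84.9167.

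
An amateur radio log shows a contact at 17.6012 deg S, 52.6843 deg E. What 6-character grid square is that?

LH62ij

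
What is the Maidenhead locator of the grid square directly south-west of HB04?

Longitude square 0; −1 → -1, wraps to 9, carry into field.
Longitude field H = 7; −1 → 6 = G.
Latitude square 4; −1 → 3.

GB93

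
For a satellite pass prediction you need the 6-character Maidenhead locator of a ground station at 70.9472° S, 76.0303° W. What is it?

Add 180° to longitude and 90° to latitude: 103.9697, 19.0528.
Field: 103.9697/20 → 5 → F, 19.0528/10 → 1 → B; chars FB.
Square: 3.9697/2 → 1, 9.0528/1 → 9; chars 19.
Subsquare: 1.9697/0.0833333 → 23 → x, 0.0528/0.0416667 → 1 → b; chars xb.

FB19xb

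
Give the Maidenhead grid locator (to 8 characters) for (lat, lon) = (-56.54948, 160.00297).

Offset from 180°W / 90°S: lon 340.00297°, lat 33.45052°.
Field (20°×10°, letters A–R): lon ⌊340.00297/20⌋ = 17 → R; lat ⌊33.45052/10⌋ = 3 → D.
Square (2°×1°, digits 0–9): lon ⌊0.00297/2⌋ = 0; lat ⌊3.45052/1⌋ = 3.
Subsquare (5′×2.5′, letters a–x): lon ⌊0.00297/0.0833333⌋ = 0 → a; lat ⌊0.45052/0.0416667⌋ = 10 → k.
Extended square (30″×15″, digits 0–9): lon ⌊0.00297/0.00833333⌋ = 0; lat ⌊0.03385/0.00416667⌋ = 8.

RD03ak08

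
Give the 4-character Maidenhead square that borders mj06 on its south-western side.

Longitude square 0; −1 → -1, wraps to 9, carry into field.
Longitude field M = 12; −1 → 11 = L.
Latitude square 6; −1 → 5.

LJ95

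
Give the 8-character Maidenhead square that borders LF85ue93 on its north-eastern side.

LF85ve04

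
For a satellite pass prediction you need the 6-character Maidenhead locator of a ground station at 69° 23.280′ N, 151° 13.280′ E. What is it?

QP59oj

Add 180° to longitude and 90° to latitude: 331.2213, 159.3880.
Field: lon ⌊331.2213/20⌋ = 16 → Q; lat ⌊159.3880/10⌋ = 15 → P.
Square: lon ⌊11.2213/2⌋ = 5; lat ⌊9.3880/1⌋ = 9.
Subsquare: lon ⌊1.2213/0.0833333⌋ = 14 → o; lat ⌊0.3880/0.0416667⌋ = 9 → j.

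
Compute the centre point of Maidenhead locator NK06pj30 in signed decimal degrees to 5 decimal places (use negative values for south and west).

16.37708, 81.27917

Field N=13, K=10: +13·20° lon, +10·10° lat → SW at lon 80°, lat 10°.
Square 0, 6: +0·2° lon, +6·1° lat → SW at lon 80°, lat 16°.
Subsquare p=15, j=9: +15·0.0833333° lon, +9·0.0416667° lat → SW at lon 81.25°, lat 16.375°.
Extended square 3, 0: +3·0.00833333° lon, +0·0.00416667° lat → SW at lon 81.275°, lat 16.375°.
Cell spans 0.00833333° lon × 0.00416667° lat. Centre is SW corner plus half of each.
latitude 16.37708, longitude 81.27917.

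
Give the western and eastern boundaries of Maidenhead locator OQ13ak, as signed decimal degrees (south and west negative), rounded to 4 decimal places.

102.0000, 102.0833

Field O=14, Q=16: +14·20° lon, +16·10° lat → SW at lon 100°, lat 70°.
Square 1, 3: +1·2° lon, +3·1° lat → SW at lon 102°, lat 73°.
Subsquare a=0, k=10: +0·0.0833333° lon, +10·0.0416667° lat → SW at lon 102°, lat 73.4167°.
Cell spans 0.0833333° lon × 0.0416667° lat.
west 102.0000, east 102.0833.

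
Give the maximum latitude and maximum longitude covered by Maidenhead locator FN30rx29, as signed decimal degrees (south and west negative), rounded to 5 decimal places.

Field F=5, N=13: +5·20° lon, +13·10° lat → SW at lon -80°, lat 40°.
Square 3, 0: +3·2° lon, +0·1° lat → SW at lon -74°, lat 40°.
Subsquare r=17, x=23: +17·0.0833333° lon, +23·0.0416667° lat → SW at lon -72.5833°, lat 40.9583°.
Extended square 2, 9: +2·0.00833333° lon, +9·0.00416667° lat → SW at lon -72.5667°, lat 40.9958°.
Cell spans 0.00833333° lon × 0.00416667° lat. NE corner is SW corner plus one full cell.
latitude 41.00000, longitude -72.55833.

41.00000, -72.55833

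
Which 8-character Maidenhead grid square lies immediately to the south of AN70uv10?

AN70uu19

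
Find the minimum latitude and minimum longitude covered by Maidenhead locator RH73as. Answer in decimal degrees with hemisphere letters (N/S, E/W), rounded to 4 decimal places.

Field R=17, H=7: +17·20° lon, +7·10° lat → SW at lon 160°, lat -20°.
Square 7, 3: +7·2° lon, +3·1° lat → SW at lon 174°, lat -17°.
Subsquare a=0, s=18: +0·0.0833333° lon, +18·0.0416667° lat → SW at lon 174°, lat -16.25°.
latitude 16.2500° S, longitude 174.0000° E.

16.2500° S, 174.0000° E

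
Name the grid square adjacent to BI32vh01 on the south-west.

Longitude extended square 0; −1 → -1, wraps to 9, carry into subsquare.
Longitude subsquare v = 21; −1 → 20 = u.
Latitude extended square 1; −1 → 0.

BI32uh90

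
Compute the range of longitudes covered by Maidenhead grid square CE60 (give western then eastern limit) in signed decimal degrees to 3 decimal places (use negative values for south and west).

-128.000, -126.000

Field C=2, E=4: +2·20° lon, +4·10° lat → SW at lon -140°, lat -50°.
Square 6, 0: +6·2° lon, +0·1° lat → SW at lon -128°, lat -50°.
Cell spans 2° lon × 1° lat.
west -128.000, east -126.000.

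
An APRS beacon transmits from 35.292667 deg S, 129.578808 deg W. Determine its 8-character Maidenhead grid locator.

CF54fq09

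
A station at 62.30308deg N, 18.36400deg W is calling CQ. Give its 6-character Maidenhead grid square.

Offset from 180°W / 90°S: lon 161.6360°, lat 152.3031°.
Field: 161.6360/20 → 8 → I, 152.3031/10 → 15 → P; chars IP.
Square: 1.6360/2 → 0, 2.3031/1 → 2; chars 02.
Subsquare: 1.6360/0.0833333 → 19 → t, 0.3031/0.0416667 → 7 → h; chars th.

IP02th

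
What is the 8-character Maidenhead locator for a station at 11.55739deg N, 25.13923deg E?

KK21nn63

Add 180° to longitude and 90° to latitude: 205.13923, 101.55739.
Field: lon ⌊205.13923/20⌋ = 10 → K; lat ⌊101.55739/10⌋ = 10 → K.
Square: lon ⌊5.13923/2⌋ = 2; lat ⌊1.55739/1⌋ = 1.
Subsquare: lon ⌊1.13923/0.0833333⌋ = 13 → n; lat ⌊0.55739/0.0416667⌋ = 13 → n.
Extended square: lon ⌊0.05590/0.00833333⌋ = 6; lat ⌊0.01572/0.00416667⌋ = 3.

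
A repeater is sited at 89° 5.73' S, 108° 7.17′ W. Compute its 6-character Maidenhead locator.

DA50wv

Add 180° to longitude and 90° to latitude: 71.8805, 0.9045.
Field: 71.8805/20 → 3 → D, 0.9045/10 → 0 → A; chars DA.
Square: 11.8805/2 → 5, 0.9045/1 → 0; chars 50.
Subsquare: 1.8805/0.0833333 → 22 → w, 0.9045/0.0416667 → 21 → v; chars wv.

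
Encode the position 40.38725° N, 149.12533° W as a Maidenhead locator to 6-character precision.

BN50kj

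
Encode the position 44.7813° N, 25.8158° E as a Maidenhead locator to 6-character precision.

Shift to the Maidenhead origin (180°W, 90°S): lon 205.8158, lat 134.7813.
Field: 205.8158/20 → 10 → K, 134.7813/10 → 13 → N; chars KN.
Square: 5.8158/2 → 2, 4.7813/1 → 4; chars 24.
Subsquare: 1.8158/0.0833333 → 21 → v, 0.7813/0.0416667 → 18 → s; chars vs.

KN24vs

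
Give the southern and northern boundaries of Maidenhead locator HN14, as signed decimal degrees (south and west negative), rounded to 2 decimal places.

Field H=7, N=13: +7·20° lon, +13·10° lat → SW at lon -40°, lat 40°.
Square 1, 4: +1·2° lon, +4·1° lat → SW at lon -38°, lat 44°.
Cell spans 2° lon × 1° lat.
south 44.00, north 45.00.

44.00, 45.00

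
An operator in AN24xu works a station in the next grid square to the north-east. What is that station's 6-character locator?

AN34av

Longitude subsquare x = 23; +1 → 24, wraps to 0 = a, carry into square.
Longitude square 2; +1 → 3.
Latitude subsquare u = 20; +1 → 21 = v.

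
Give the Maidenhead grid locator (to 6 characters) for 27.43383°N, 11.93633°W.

IL47ak

Offset from 180°W / 90°S: lon 168.0637°, lat 117.4338°.
Field: 168.0637/20 → 8 → I, 117.4338/10 → 11 → L; chars IL.
Square: 8.0637/2 → 4, 7.4338/1 → 7; chars 47.
Subsquare: 0.0637/0.0833333 → 0 → a, 0.4338/0.0416667 → 10 → k; chars ak.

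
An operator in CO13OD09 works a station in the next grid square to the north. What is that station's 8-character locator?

CO13oe00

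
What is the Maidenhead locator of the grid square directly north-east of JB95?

Longitude square 9; +1 → 10, wraps to 0, carry into field.
Longitude field J = 9; +1 → 10 = K.
Latitude square 5; +1 → 6.

KB06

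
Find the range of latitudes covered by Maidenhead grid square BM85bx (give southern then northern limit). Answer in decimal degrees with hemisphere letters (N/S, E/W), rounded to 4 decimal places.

35.9583° N, 36.0000° N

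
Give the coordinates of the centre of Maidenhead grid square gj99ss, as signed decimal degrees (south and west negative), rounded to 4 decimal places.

9.7708, -40.4583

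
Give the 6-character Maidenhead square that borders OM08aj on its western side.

NM98xj

Longitude subsquare a = 0; −1 → -1, wraps to 23 = x, carry into square.
Longitude square 0; −1 → -1, wraps to 9, carry into field.
Longitude field O = 14; −1 → 13 = N.
The latitude characters are unchanged.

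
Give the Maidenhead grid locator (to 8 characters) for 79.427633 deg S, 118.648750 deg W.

DB00qn27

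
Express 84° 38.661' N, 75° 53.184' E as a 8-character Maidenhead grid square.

MR74wp64

Add 180° to longitude and 90° to latitude: 255.88640, 174.64435.
Field: 255.88640/20 → 12 → M, 174.64435/10 → 17 → R; chars MR.
Square: 15.88640/2 → 7, 4.64435/1 → 4; chars 74.
Subsquare: 1.88640/0.0833333 → 22 → w, 0.64435/0.0416667 → 15 → p; chars wp.
Extended square: 0.05307/0.00833333 → 6, 0.01935/0.00416667 → 4; chars 64.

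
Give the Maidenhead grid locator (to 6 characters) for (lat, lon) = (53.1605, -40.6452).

GO93qd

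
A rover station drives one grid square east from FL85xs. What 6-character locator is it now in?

FL95as

Longitude subsquare x = 23; +1 → 24, wraps to 0 = a, carry into square.
Longitude square 8; +1 → 9.
The latitude characters are unchanged.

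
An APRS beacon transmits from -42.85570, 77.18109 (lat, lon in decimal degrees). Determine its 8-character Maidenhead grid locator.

Shift to the Maidenhead origin (180°W, 90°S): lon 257.18109, lat 47.14430.
Field: lon ⌊257.18109/20⌋ = 12 → M; lat ⌊47.14430/10⌋ = 4 → E.
Square: lon ⌊17.18109/2⌋ = 8; lat ⌊7.14430/1⌋ = 7.
Subsquare: lon ⌊1.18109/0.0833333⌋ = 14 → o; lat ⌊0.14430/0.0416667⌋ = 3 → d.
Extended square: lon ⌊0.01442/0.00833333⌋ = 1; lat ⌊0.01930/0.00416667⌋ = 4.

ME87od14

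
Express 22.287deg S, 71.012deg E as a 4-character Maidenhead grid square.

MG57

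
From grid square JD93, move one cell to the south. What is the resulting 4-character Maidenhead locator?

JD92

Latitude square 3; −1 → 2.
The longitude characters are unchanged.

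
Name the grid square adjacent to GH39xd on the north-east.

Longitude subsquare x = 23; +1 → 24, wraps to 0 = a, carry into square.
Longitude square 3; +1 → 4.
Latitude subsquare d = 3; +1 → 4 = e.

GH49ae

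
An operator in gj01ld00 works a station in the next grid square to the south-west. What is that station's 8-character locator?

Longitude extended square 0; −1 → -1, wraps to 9, carry into subsquare.
Longitude subsquare l = 11; −1 → 10 = k.
Latitude extended square 0; −1 → -1, wraps to 9, carry into subsquare.
Latitude subsquare d = 3; −1 → 2 = c.

GJ01kc99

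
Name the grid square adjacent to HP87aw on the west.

Longitude subsquare a = 0; −1 → -1, wraps to 23 = x, carry into square.
Longitude square 8; −1 → 7.
The latitude characters are unchanged.

HP77xw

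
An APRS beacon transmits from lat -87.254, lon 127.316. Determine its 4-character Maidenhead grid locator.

Shift to the Maidenhead origin (180°W, 90°S): lon 307.32, lat 2.75.
Field (20°×10°, letters A–R): lon ⌊307.32/20⌋ = 15 → P; lat ⌊2.75/10⌋ = 0 → A.
Square (2°×1°, digits 0–9): lon ⌊7.32/2⌋ = 3; lat ⌊2.75/1⌋ = 2.

PA32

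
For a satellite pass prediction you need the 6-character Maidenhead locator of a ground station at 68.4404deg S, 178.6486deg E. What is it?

RC91hn

Offset from 180°W / 90°S: lon 358.6486°, lat 21.5596°.
Field: lon ⌊358.6486/20⌋ = 17 → R; lat ⌊21.5596/10⌋ = 2 → C.
Square: lon ⌊18.6486/2⌋ = 9; lat ⌊1.5596/1⌋ = 1.
Subsquare: lon ⌊0.6486/0.0833333⌋ = 7 → h; lat ⌊0.5596/0.0416667⌋ = 13 → n.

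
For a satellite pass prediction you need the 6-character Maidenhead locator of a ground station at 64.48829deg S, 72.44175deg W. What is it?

FC35sm

Add 180° to longitude and 90° to latitude: 107.5583, 25.5117.
Field (20°×10°, letters A–R): lon ⌊107.5583/20⌋ = 5 → F; lat ⌊25.5117/10⌋ = 2 → C.
Square (2°×1°, digits 0–9): lon ⌊7.5583/2⌋ = 3; lat ⌊5.5117/1⌋ = 5.
Subsquare (5′×2.5′, letters a–x): lon ⌊1.5583/0.0833333⌋ = 18 → s; lat ⌊0.5117/0.0416667⌋ = 12 → m.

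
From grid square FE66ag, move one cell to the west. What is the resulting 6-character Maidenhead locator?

Longitude subsquare a = 0; −1 → -1, wraps to 23 = x, carry into square.
Longitude square 6; −1 → 5.
The latitude characters are unchanged.

FE56xg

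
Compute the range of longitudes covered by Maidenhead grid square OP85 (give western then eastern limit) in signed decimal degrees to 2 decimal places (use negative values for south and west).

116.00, 118.00

Field O=14, P=15: +14·20° lon, +15·10° lat → SW at lon 100°, lat 60°.
Square 8, 5: +8·2° lon, +5·1° lat → SW at lon 116°, lat 65°.
Cell spans 2° lon × 1° lat.
west 116.00, east 118.00.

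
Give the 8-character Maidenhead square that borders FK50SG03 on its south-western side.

FK50rg92

Longitude extended square 0; −1 → -1, wraps to 9, carry into subsquare.
Longitude subsquare s = 18; −1 → 17 = r.
Latitude extended square 3; −1 → 2.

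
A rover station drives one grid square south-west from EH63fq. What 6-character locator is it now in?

Longitude subsquare f = 5; −1 → 4 = e.
Latitude subsquare q = 16; −1 → 15 = p.

EH63ep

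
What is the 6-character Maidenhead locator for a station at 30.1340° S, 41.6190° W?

GF99eu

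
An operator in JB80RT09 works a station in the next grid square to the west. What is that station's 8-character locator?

Longitude extended square 0; −1 → -1, wraps to 9, carry into subsquare.
Longitude subsquare r = 17; −1 → 16 = q.
The latitude characters are unchanged.

JB80qt99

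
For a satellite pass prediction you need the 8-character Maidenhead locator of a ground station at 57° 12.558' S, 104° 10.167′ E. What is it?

Offset from 180°W / 90°S: lon 284.16945°, lat 32.79070°.
Field: lon ⌊284.16945/20⌋ = 14 → O; lat ⌊32.79070/10⌋ = 3 → D.
Square: lon ⌊4.16945/2⌋ = 2; lat ⌊2.79070/1⌋ = 2.
Subsquare: lon ⌊0.16945/0.0833333⌋ = 2 → c; lat ⌊0.79070/0.0416667⌋ = 18 → s.
Extended square: lon ⌊0.00278/0.00833333⌋ = 0; lat ⌊0.04070/0.00416667⌋ = 9.

OD22cs09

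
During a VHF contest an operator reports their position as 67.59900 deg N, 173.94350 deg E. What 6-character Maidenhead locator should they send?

Shift to the Maidenhead origin (180°W, 90°S): lon 353.9435, lat 157.5990.
Field (20°×10°, letters A–R): 353.9435/20 → 17 → R, 157.5990/10 → 15 → P; chars RP.
Square (2°×1°, digits 0–9): 13.9435/2 → 6, 7.5990/1 → 7; chars 67.
Subsquare (5′×2.5′, letters a–x): 1.9435/0.0833333 → 23 → x, 0.5990/0.0416667 → 14 → o; chars xo.

RP67xo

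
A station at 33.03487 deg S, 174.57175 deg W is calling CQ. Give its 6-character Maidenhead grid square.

AF26rx

Add 180° to longitude and 90° to latitude: 5.4282, 56.9651.
Field: lon ⌊5.4282/20⌋ = 0 → A; lat ⌊56.9651/10⌋ = 5 → F.
Square: lon ⌊5.4282/2⌋ = 2; lat ⌊6.9651/1⌋ = 6.
Subsquare: lon ⌊1.4282/0.0833333⌋ = 17 → r; lat ⌊0.9651/0.0416667⌋ = 23 → x.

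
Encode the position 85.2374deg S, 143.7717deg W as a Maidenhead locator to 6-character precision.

BA84cs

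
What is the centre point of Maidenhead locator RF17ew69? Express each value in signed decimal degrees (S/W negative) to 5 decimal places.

Field R=17, F=5: +17·20° lon, +5·10° lat → SW at lon 160°, lat -40°.
Square 1, 7: +1·2° lon, +7·1° lat → SW at lon 162°, lat -33°.
Subsquare e=4, w=22: +4·0.0833333° lon, +22·0.0416667° lat → SW at lon 162.333°, lat -32.0833°.
Extended square 6, 9: +6·0.00833333° lon, +9·0.00416667° lat → SW at lon 162.383°, lat -32.0458°.
Cell spans 0.00833333° lon × 0.00416667° lat. Centre is SW corner plus half of each.
latitude -32.04375, longitude 162.38750.

-32.04375, 162.38750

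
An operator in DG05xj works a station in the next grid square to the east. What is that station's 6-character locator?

DG15aj

Longitude subsquare x = 23; +1 → 24, wraps to 0 = a, carry into square.
Longitude square 0; +1 → 1.
The latitude characters are unchanged.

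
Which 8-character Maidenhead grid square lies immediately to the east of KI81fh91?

KI81gh01

Longitude extended square 9; +1 → 10, wraps to 0, carry into subsquare.
Longitude subsquare f = 5; +1 → 6 = g.
The latitude characters are unchanged.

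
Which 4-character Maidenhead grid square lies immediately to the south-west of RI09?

QI98

Longitude square 0; −1 → -1, wraps to 9, carry into field.
Longitude field R = 17; −1 → 16 = Q.
Latitude square 9; −1 → 8.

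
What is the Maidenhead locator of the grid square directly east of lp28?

Longitude square 2; +1 → 3.
The latitude characters are unchanged.

LP38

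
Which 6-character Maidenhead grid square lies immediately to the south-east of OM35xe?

OM45ad

Longitude subsquare x = 23; +1 → 24, wraps to 0 = a, carry into square.
Longitude square 3; +1 → 4.
Latitude subsquare e = 4; −1 → 3 = d.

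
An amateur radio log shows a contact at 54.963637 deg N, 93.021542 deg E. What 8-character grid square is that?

Shift to the Maidenhead origin (180°W, 90°S): lon 273.02154, lat 144.96364.
Field: 273.02154/20 → 13 → N, 144.96364/10 → 14 → O; chars NO.
Square: 13.02154/2 → 6, 4.96364/1 → 4; chars 64.
Subsquare: 1.02154/0.0833333 → 12 → m, 0.96364/0.0416667 → 23 → x; chars mx.
Extended square: 0.02154/0.00833333 → 2, 0.00530/0.00416667 → 1; chars 21.

NO64mx21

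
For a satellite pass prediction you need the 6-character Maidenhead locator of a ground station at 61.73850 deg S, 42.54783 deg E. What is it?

Add 180° to longitude and 90° to latitude: 222.5478, 28.2615.
Field (20°×10°, letters A–R): 222.5478/20 → 11 → L, 28.2615/10 → 2 → C; chars LC.
Square (2°×1°, digits 0–9): 2.5478/2 → 1, 8.2615/1 → 8; chars 18.
Subsquare (5′×2.5′, letters a–x): 0.5478/0.0833333 → 6 → g, 0.2615/0.0416667 → 6 → g; chars gg.

LC18gg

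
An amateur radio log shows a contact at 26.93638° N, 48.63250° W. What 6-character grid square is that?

Add 180° to longitude and 90° to latitude: 131.3675, 116.9364.
Field (20°×10°, letters A–R): 131.3675/20 → 6 → G, 116.9364/10 → 11 → L; chars GL.
Square (2°×1°, digits 0–9): 11.3675/2 → 5, 6.9364/1 → 6; chars 56.
Subsquare (5′×2.5′, letters a–x): 1.3675/0.0833333 → 16 → q, 0.9364/0.0416667 → 22 → w; chars qw.

GL56qw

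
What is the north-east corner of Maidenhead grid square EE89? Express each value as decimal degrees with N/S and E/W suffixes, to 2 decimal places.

40.00° S, 82.00° W

Field E=4, E=4: +4·20° lon, +4·10° lat → SW at lon -100°, lat -50°.
Square 8, 9: +8·2° lon, +9·1° lat → SW at lon -84°, lat -41°.
Cell spans 2° lon × 1° lat. NE corner is SW corner plus one full cell.
latitude 40.00° S, longitude 82.00° W.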